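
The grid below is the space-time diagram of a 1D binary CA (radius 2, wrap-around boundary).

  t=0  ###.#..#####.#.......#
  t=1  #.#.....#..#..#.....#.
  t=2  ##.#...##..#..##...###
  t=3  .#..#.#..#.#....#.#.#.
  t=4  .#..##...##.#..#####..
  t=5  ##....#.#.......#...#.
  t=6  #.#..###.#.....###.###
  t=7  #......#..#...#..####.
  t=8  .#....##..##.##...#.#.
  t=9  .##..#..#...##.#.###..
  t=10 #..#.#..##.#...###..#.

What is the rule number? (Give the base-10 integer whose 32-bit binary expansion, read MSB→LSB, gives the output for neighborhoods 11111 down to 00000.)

  [31] ##### => .  t=0,i=9
  [30] ####. => .  t=0,i=1
  [29] ###.# => #  t=0,i=2
  [28] ###.. => .  t=4,i=19
  [27] ##.## => #  t=6,i=18
  [26] ##.#. => .  t=0,i=3
  [25] ##..# => #  t=2,i=9
  [24] ##... => #  t=2,i=16
  [23] #.### => #  t=6,i=19
  [22] #.##. => #  t=5,i=0
  [21] #.#.# => #  t=1,i=0
  [20] #.#.. => .  t=0,i=4
  [19] #..## => .  t=0,i=6
  [18] #..#. => .  t=1,i=10
  [17] #...# => .  t=2,i=5
  [16] #.... => .  t=0,i=15
  [15] .#### => #  t=0,i=0
  [14] .###. => .  t=6,i=6
  [13] .##.# => .  t=4,i=10
  [12] .##.. => .  t=2,i=8
  [11] .#.## => #  t=5,i=21
  [10] .#.#. => #  t=1,i=1
  [9] .#..# => .  t=0,i=5
  [8] .#... => #  t=0,i=14
  [7] ..### => .  t=0,i=7
  [6] ..##. => .  t=2,i=7
  [5] ..#.# => #  t=1,i=20
  [4] ..#.. => #  t=1,i=8
  [3] ...## => #  t=0,i=20
  [2] ...#. => #  t=1,i=7
  [1] ....# => .  t=0,i=19
  [0] ..... => .  t=0,i=16
  bits 00101011111000001000110100111100 = 736136508

736136508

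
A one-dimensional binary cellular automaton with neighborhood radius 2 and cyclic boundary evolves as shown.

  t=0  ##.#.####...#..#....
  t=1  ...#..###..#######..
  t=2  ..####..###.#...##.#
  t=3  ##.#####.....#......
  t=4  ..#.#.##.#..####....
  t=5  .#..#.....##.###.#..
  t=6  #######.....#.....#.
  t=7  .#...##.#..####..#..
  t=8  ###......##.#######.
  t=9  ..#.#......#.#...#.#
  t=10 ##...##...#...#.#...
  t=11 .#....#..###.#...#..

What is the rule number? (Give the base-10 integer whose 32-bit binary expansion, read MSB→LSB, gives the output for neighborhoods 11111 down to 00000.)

  ##### -> .   bit 31 = 0  t=1,i=13
  ####. -> #   bit 30 = 1  t=0,i=7
  ###.# -> .   bit 29 = 0  t=2,i=10
  ###.. -> #   bit 28 = 1  t=0,i=8
  ##.## -> #   bit 27 = 1  t=3,i=2
  ##.#. -> .   bit 26 = 0  t=0,i=2
  ##..# -> #   bit 25 = 1  t=1,i=9
  ##... -> .   bit 24 = 0  t=0,i=9
  #.### -> .   bit 23 = 0  t=0,i=5
  #.##. -> .   bit 22 = 0  t=4,i=6
  #.#.# -> #   bit 21 = 1  t=0,i=3
  #.#.. -> .   bit 20 = 0  t=2,i=12
  #..## -> #   bit 19 = 1  t=1,i=5
  #..#. -> #   bit 18 = 1  t=0,i=14
  #...# -> .   bit 17 = 0  t=0,i=10
  #.... -> #   bit 16 = 1  t=0,i=17
  .#### -> #   bit 15 = 1  t=0,i=6
  .###. -> .   bit 14 = 0  t=1,i=7
  .##.# -> .   bit 13 = 0  t=0,i=1
  .##.. -> #   bit 12 = 1  t=10,i=1
  .#.## -> .   bit 11 = 0  t=0,i=4
  .#.#. -> .   bit 10 = 0  t=4,i=3
  .#..# -> #   bit 9 = 1  t=0,i=13
  .#... -> #   bit 8 = 1  t=0,i=16
  ..### -> .   bit 7 = 0  t=1,i=6
  ..##. -> .   bit 6 = 0  t=0,i=0
  ..#.# -> .   bit 5 = 0  t=4,i=2
  ..#.. -> #   bit 4 = 1  t=0,i=12
  ...## -> .   bit 3 = 0  t=0,i=19
  ...#. -> #   bit 2 = 1  t=0,i=11
  ....# -> .   bit 1 = 0  t=0,i=18
  ..... -> .   bit 0 = 0  t=1,i=0
  bits 01011010001011011001001100010100 = 1512936212

1512936212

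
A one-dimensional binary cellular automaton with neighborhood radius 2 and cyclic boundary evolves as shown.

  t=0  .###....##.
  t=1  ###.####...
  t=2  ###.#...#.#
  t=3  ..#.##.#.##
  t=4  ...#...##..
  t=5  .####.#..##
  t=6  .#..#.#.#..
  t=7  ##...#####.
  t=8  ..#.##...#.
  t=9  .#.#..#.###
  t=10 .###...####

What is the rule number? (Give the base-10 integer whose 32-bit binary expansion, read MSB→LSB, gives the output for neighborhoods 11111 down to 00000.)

565792158

  [31] ##### => .  t=7,i=7
  [30] ####. => .  t=1,i=6
  [29] ###.# => #  t=1,i=2
  [28] ###.. => .  t=0,i=3
  [27] ##.## => .  t=1,i=3
  [26] ##.#. => .  t=2,i=3
  [25] ##..# => .  t=0,i=10
  [24] ##... => #  t=0,i=4
  [23] #.### => #  t=1,i=4
  [22] #.##. => .  t=3,i=4
  [21] #.#.# => #  t=3,i=7
  [20] #.#.. => #  t=2,i=4
  [19] #..## => #  t=0,i=0
  [18] #..#. => .  t=3,i=1
  [17] #...# => .  t=1,i=9
  [16] #.... => #  t=0,i=5
  [15] .#### => .  t=1,i=5
  [14] .###. => #  t=0,i=2
  [13] .##.# => .  t=3,i=5
  [12] .##.. => .  t=0,i=9
  [11] .#.## => #  t=2,i=9
  [10] .#.#. => #  t=6,i=5
  [9] .#..# => .  t=5,i=7
  [8] .#... => #  t=2,i=5
  [7] ..### => #  t=0,i=1
  [6] ..##. => .  t=0,i=8
  [5] ..#.# => .  t=2,i=8
  [4] ..#.. => #  t=4,i=3
  [3] ...## => #  t=0,i=7
  [2] ...#. => #  t=2,i=7
  [1] ....# => #  t=0,i=6
  [0] ..... => .  t=4,i=0
  bits 00100001101110010100110110011110 = 565792158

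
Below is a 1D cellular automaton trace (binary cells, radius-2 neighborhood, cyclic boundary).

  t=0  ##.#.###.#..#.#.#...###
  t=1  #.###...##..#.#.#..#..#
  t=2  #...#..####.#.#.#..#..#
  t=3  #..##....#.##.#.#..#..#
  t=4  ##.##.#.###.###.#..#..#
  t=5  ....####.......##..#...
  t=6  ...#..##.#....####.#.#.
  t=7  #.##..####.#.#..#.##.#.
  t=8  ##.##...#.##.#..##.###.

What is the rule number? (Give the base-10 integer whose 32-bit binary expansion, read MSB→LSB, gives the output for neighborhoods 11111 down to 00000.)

  [31] ##### => #  t=0,i=22
  [30] ####. => #  t=0,i=0
  [29] ###.# => .  t=0,i=1
  [28] ###.. => #  t=1,i=4
  [27] ##.## => .  t=1,i=1
  [26] ##.#. => #  t=0,i=2
  [25] ##..# => #  t=1,i=10
  [24] ##... => .  t=1,i=5
  [23] #.### => .  t=0,i=5
  [22] #.##. => .  t=3,i=11
  [21] #.#.# => #  t=0,i=3
  [20] #.#.. => #  t=0,i=9
  [19] #..## => .  t=1,i=21
  [18] #..#. => .  t=0,i=11
  [17] #...# => .  t=0,i=18
  [16] #.... => #  t=3,i=6
  [15] .#### => .  t=0,i=21
  [14] .###. => .  t=0,i=6
  [13] .##.# => #  t=1,i=0
  [12] .##.. => #  t=1,i=9
  [11] .#.## => #  t=0,i=4
  [10] .#.#. => .  t=0,i=13
  [9] .#..# => .  t=0,i=10
  [8] .#... => .  t=0,i=17
  [7] ..### => .  t=0,i=20
  [6] ..##. => #  t=1,i=8
  [5] ..#.# => #  t=0,i=12
  [4] ..#.. => #  t=1,i=19
  [3] ...## => #  t=0,i=19
  [2] ...#. => #  t=2,i=3
  [1] ....# => .  t=3,i=7
  [0] ..... => .  t=5,i=0
  bits 11010110001100010011100001111100 = 3593549948

3593549948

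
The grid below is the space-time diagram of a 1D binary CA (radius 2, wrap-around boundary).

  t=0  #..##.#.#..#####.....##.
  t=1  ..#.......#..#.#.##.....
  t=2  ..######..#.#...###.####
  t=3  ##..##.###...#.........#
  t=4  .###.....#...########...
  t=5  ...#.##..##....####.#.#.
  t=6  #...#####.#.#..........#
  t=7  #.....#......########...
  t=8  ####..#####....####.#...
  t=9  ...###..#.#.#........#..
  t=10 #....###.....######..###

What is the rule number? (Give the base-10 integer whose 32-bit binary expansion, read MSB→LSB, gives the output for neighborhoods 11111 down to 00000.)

2454526225

  #####|#  b31=1 t=0,i=13
  ####.|.  b30=0 t=0,i=14
  ###.#|.  b29=0 t=2,i=18
  ###..|#  b28=1 t=0,i=15
  ##.##|.  b27=0 t=2,i=19
  ##.#.|.  b26=0 t=0,i=5
  ##..#|#  b25=1 t=2,i=0
  ##...|.  b24=0 t=0,i=16
  #.###|.  b23=0 t=2,i=20
  #.##.|#  b22=1 t=1,i=17
  #.#.#|.  b21=0 t=0,i=6
  #.#..|.  b20=0 t=0,i=0
  #..##|#  b19=1 t=0,i=2
  #..#.|#  b18=1 t=1,i=12
  #...#|.  b17=0 t=2,i=14
  #....|#  b16=1 t=0,i=17
  .####|.  b15=0 t=0,i=12
  .###.|.  b14=0 t=2,i=17
  .##.#|.  b13=0 t=0,i=4
  .##..|#  b12=1 t=1,i=18
  .#.##|#  b11=1 t=1,i=16
  .#.#.|.  b10=0 t=0,i=7
  .#..#|.  b9=0 t=0,i=1
  .#...|#  b8=1 t=1,i=3
  ..###|.  b7=0 t=0,i=11
  ..##.|.  b6=0 t=0,i=3
  ..#.#|.  b5=0 t=1,i=13
  ..#..|#  b4=1 t=1,i=2
  ...##|.  b3=0 t=0,i=20
  ...#.|.  b2=0 t=1,i=1
  ....#|.  b1=0 t=0,i=19
  .....|#  b0=1 t=0,i=18
  bits 10010010010011010001100100010001 = 2454526225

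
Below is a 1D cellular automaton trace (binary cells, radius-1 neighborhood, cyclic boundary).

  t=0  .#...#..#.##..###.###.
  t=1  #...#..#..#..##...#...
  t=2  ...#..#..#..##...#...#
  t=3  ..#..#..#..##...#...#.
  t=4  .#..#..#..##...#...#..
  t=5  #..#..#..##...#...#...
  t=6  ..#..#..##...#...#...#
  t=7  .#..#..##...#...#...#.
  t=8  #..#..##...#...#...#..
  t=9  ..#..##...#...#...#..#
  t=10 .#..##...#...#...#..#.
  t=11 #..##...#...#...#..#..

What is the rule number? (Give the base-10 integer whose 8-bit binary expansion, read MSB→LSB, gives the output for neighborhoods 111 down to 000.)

  ###|.  b7=0 t=0,i=15
  ##.|.  b6=0 t=0,i=11
  #.#|.  b5=0 t=0,i=9
  #..|.  b4=0 t=0,i=2
  .##|#  b3=1 t=0,i=10
  .#.|.  b2=0 t=0,i=1
  ..#|#  b1=1 t=0,i=0
  ...|.  b0=0 t=0,i=3
  bits 00001010 = 10

10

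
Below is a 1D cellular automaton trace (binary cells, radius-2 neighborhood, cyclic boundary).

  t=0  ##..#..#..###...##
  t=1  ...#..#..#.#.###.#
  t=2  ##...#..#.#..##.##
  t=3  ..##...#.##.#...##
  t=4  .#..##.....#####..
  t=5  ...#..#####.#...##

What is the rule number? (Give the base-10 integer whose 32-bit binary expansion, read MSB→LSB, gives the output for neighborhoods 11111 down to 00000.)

94356747

  nb #####: next=.  (t=4,i=13, bit31=0)
  nb ####.: next=.  (t=0,i=0, bit30=0)
  nb ###.#: next=.  (t=1,i=15, bit29=0)
  nb ###..: next=.  (t=0,i=1, bit28=0)
  nb ##.##: next=.  (t=2,i=15, bit27=0)
  nb ##.#.: next=#  (t=1,i=16, bit26=1)
  nb ##..#: next=.  (t=0,i=2, bit25=0)
  nb ##...: next=#  (t=0,i=13, bit24=1)
  nb #.###: next=#  (t=1,i=13, bit23=1)
  nb #.##.: next=.  (t=3,i=9, bit22=0)
  nb #.#.#: next=.  (t=1,i=11, bit21=0)
  nb #.#..: next=#  (t=1,i=17, bit20=1)
  nb #..##: next=#  (t=0,i=9, bit19=1)
  nb #..#.: next=#  (t=0,i=3, bit18=1)
  nb #...#: next=#  (t=0,i=14, bit17=1)
  nb #....: next=#  (t=4,i=7, bit16=1)
  nb .####: next=#  (t=0,i=17, bit15=1)
  nb .###.: next=#  (t=0,i=11, bit14=1)
  nb .##.#: next=.  (t=2,i=14, bit13=0)
  nb .##..: next=.  (t=3,i=3, bit12=0)
  nb .#.##: next=.  (t=1,i=12, bit11=0)
  nb .#.#.: next=#  (t=1,i=10, bit10=1)
  nb .#..#: next=.  (t=0,i=5, bit9=0)
  nb .#...: next=#  (t=1,i=0, bit8=1)
  nb ..###: next=.  (t=0,i=10, bit7=0)
  nb ..##.: next=.  (t=2,i=13, bit6=0)
  nb ..#.#: next=.  (t=1,i=9, bit5=0)
  nb ..#..: next=.  (t=0,i=4, bit4=0)
  nb ...##: next=#  (t=0,i=15, bit3=1)
  nb ...#.: next=.  (t=1,i=2, bit2=0)
  nb ....#: next=#  (t=4,i=9, bit1=1)
  nb .....: next=#  (t=4,i=8, bit0=1)
  bits 00000101100111111100010100001011 = 94356747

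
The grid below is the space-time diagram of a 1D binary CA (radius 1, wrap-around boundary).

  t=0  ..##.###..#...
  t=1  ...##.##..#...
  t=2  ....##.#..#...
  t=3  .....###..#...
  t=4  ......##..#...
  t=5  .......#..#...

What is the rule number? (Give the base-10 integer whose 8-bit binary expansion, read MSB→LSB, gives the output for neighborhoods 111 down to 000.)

228

  ### -> #   bit 7 = 1  t=0,i=6
  ##. -> #   bit 6 = 1  t=0,i=3
  #.# -> #   bit 5 = 1  t=0,i=4
  #.. -> .   bit 4 = 0  t=0,i=8
  .## -> .   bit 3 = 0  t=0,i=2
  .#. -> #   bit 2 = 1  t=0,i=10
  ..# -> .   bit 1 = 0  t=0,i=1
  ... -> .   bit 0 = 0  t=0,i=0
  bits 11100100 = 228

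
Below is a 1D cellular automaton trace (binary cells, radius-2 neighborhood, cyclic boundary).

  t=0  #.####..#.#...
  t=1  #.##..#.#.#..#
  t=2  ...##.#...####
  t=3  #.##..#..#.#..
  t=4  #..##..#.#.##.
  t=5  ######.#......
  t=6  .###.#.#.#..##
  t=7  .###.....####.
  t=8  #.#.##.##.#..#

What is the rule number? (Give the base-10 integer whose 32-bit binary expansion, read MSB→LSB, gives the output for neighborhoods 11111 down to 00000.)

  ##### -> #   bit 31 = 1  t=5,i=2
  ####. -> .   bit 30 = 0  t=0,i=4
  ###.# -> #   bit 29 = 1  t=5,i=5
  ###.. -> .   bit 28 = 0  t=0,i=5
  ##.## -> .   bit 27 = 0  t=1,i=1
  ##.#. -> .   bit 26 = 0  t=2,i=5
  ##..# -> #   bit 25 = 1  t=0,i=6
  ##... -> #   bit 24 = 1  t=2,i=0
  #.### -> #   bit 23 = 1  t=0,i=2
  #.##. -> .   bit 22 = 0  t=1,i=2
  #.#.# -> .   bit 21 = 0  t=1,i=8
  #.#.. -> #   bit 20 = 1  t=0,i=10
  #..## -> #   bit 19 = 1  t=1,i=12
  #..#. -> .   bit 18 = 0  t=0,i=7
  #...# -> .   bit 17 = 0  t=0,i=12
  #.... -> #   bit 16 = 1  t=5,i=9
  .#### -> #   bit 15 = 1  t=0,i=3
  .###. -> #   bit 14 = 1  t=6,i=2
  .##.# -> .   bit 13 = 0  t=1,i=0
  .##.. -> #   bit 12 = 1  t=1,i=3
  .#.## -> .   bit 11 = 0  t=0,i=1
  .#.#. -> .   bit 10 = 0  t=0,i=9
  .#..# -> #   bit 9 = 1  t=1,i=11
  .#... -> .   bit 8 = 0  t=0,i=11
  ..### -> .   bit 7 = 0  t=2,i=10
  ..##. -> #   bit 6 = 1  t=1,i=13
  ..#.# -> #   bit 5 = 1  t=0,i=0
  ..#.. -> .   bit 4 = 0  t=3,i=6
  ...## -> #   bit 3 = 1  t=2,i=2
  ...#. -> #   bit 2 = 1  t=0,i=13
  ....# -> #   bit 1 = 1  t=5,i=12
  ..... -> .   bit 0 = 0  t=5,i=10
  bits 10100011100110011101001001101110 = 2744767086

2744767086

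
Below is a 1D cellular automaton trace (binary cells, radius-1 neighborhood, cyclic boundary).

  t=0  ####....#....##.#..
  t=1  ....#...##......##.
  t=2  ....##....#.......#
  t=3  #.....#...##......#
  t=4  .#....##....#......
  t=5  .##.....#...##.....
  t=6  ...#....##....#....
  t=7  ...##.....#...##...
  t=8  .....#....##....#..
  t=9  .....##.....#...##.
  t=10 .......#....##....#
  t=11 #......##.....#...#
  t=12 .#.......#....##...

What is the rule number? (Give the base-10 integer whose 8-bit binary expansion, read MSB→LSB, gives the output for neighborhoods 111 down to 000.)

20

  ###|.  b7=0 t=0,i=1
  ##.|.  b6=0 t=0,i=3
  #.#|.  b5=0 t=0,i=15
  #..|#  b4=1 t=0,i=4
  .##|.  b3=0 t=0,i=0
  .#.|#  b2=1 t=0,i=8
  ..#|.  b1=0 t=0,i=7
  ...|.  b0=0 t=0,i=5
  bits 00010100 = 20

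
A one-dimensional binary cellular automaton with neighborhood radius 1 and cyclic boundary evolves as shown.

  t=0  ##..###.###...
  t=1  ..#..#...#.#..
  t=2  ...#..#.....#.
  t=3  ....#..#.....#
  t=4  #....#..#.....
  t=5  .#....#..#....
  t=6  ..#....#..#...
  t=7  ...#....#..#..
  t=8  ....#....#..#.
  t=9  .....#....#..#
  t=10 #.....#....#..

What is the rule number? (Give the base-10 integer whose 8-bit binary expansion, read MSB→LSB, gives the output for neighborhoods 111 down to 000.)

  ### -> #   bit 7 = 1  t=0,i=5
  ##. -> .   bit 6 = 0  t=0,i=1
  #.# -> .   bit 5 = 0  t=0,i=7
  #.. -> #   bit 4 = 1  t=0,i=2
  .## -> .   bit 3 = 0  t=0,i=0
  .#. -> .   bit 2 = 0  t=1,i=2
  ..# -> .   bit 1 = 0  t=0,i=3
  ... -> .   bit 0 = 0  t=0,i=12
  bits 10010000 = 144

144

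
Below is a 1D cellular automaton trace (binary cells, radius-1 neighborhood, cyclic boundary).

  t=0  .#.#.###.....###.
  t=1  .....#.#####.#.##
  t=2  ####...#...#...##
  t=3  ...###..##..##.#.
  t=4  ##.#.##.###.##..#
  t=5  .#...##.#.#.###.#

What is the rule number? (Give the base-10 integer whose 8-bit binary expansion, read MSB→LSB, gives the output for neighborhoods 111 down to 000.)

  ###|.  b7=0 t=0,i=6
  ##.|#  b6=1 t=0,i=7
  #.#|.  b5=0 t=0,i=2
  #..|#  b4=1 t=0,i=8
  .##|#  b3=1 t=0,i=5
  .#.|.  b2=0 t=0,i=1
  ..#|.  b1=0 t=0,i=0
  ...|#  b0=1 t=0,i=9
  bits 01011001 = 89

89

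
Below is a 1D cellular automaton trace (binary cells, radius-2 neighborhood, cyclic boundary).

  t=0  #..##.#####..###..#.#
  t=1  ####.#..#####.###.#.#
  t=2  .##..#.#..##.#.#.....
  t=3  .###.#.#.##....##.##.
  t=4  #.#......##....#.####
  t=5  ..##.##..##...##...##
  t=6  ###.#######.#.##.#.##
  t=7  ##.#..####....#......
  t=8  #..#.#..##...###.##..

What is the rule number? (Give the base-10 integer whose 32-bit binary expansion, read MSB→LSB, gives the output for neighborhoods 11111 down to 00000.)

3663352181

  #####|#  b31=1 t=0,i=8
  ####.|#  b30=1 t=0,i=9
  ###.#|.  b29=0 t=1,i=3
  ###..|#  b28=1 t=0,i=10
  ##.##|#  b27=1 t=0,i=5
  ##.#.|.  b26=0 t=1,i=4
  ##..#|#  b25=1 t=0,i=1
  ##...|.  b24=0 t=3,i=11
  #.###|.  b23=0 t=0,i=6
  #.##.|#  b22=1 t=0,i=20
  #.#.#|.  b21=0 t=1,i=18
  #.#..|#  b20=1 t=1,i=5
  #..##|#  b19=1 t=0,i=2
  #..#.|.  b18=0 t=0,i=17
  #...#|#  b17=1 t=5,i=12
  #....|.  b16=0 t=2,i=17
  .####|.  b15=0 t=0,i=7
  .###.|#  b14=1 t=0,i=14
  .##.#|.  b13=0 t=0,i=4
  .##..|#  b12=1 t=0,i=0
  .#.##|.  b11=0 t=0,i=19
  .#.#.|.  b10=0 t=2,i=6
  .#..#|.  b9=0 t=1,i=6
  .#...|#  b8=1 t=2,i=16
  ..###|.  b7=0 t=0,i=13
  ..##.|#  b6=1 t=0,i=3
  ..#.#|#  b5=1 t=0,i=18
  ..#..|#  b4=1 t=7,i=14
  ...##|.  b3=0 t=2,i=0
  ...#.|#  b2=1 t=4,i=14
  ....#|.  b1=0 t=2,i=20
  .....|#  b0=1 t=2,i=18
  bits 11011010010110100101000101110101 = 3663352181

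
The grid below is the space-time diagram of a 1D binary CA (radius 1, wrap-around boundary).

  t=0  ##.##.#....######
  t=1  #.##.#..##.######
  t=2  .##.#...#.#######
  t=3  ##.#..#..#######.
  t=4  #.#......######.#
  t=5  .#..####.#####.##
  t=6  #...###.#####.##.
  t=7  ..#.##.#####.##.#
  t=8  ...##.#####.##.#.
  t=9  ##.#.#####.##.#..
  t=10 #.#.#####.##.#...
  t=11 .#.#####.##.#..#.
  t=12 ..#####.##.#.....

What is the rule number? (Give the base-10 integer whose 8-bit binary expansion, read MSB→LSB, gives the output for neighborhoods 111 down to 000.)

169

  [7] ### => #  t=0,i=0
  [6] ##. => .  t=0,i=1
  [5] #.# => #  t=0,i=2
  [4] #.. => .  t=0,i=7
  [3] .## => #  t=0,i=3
  [2] .#. => .  t=0,i=6
  [1] ..# => .  t=0,i=10
  [0] ... => #  t=0,i=8
  bits 10101001 = 169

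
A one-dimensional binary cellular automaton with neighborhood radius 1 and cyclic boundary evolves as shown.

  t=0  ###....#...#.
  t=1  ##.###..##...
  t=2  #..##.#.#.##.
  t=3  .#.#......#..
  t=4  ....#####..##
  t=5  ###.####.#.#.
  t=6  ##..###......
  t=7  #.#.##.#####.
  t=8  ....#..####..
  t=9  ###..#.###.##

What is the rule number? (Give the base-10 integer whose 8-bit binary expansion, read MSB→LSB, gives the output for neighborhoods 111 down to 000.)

  ### -> #   bit 7 = 1  t=0,i=1
  ##. -> .   bit 6 = 0  t=0,i=2
  #.# -> .   bit 5 = 0  t=0,i=12
  #.. -> #   bit 4 = 1  t=0,i=3
  .## -> #   bit 3 = 1  t=0,i=0
  .#. -> .   bit 2 = 0  t=0,i=7
  ..# -> .   bit 1 = 0  t=0,i=6
  ... -> #   bit 0 = 1  t=0,i=4
  bits 10011001 = 153

153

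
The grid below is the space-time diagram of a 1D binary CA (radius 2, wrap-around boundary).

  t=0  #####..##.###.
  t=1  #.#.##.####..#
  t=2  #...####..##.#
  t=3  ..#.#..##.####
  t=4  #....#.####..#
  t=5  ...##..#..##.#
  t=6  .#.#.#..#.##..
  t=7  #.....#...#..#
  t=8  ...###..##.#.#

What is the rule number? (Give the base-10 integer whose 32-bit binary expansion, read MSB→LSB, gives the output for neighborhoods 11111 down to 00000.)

  ##### -> #   bit 31 = 1  t=0,i=2
  ####. -> .   bit 30 = 0  t=0,i=3
  ###.# -> .   bit 29 = 0  t=0,i=12
  ###.. -> #   bit 28 = 1  t=0,i=4
  ##.## -> #   bit 27 = 1  t=0,i=9
  ##.#. -> .   bit 26 = 0  t=1,i=1
  ##..# -> #   bit 25 = 1  t=0,i=5
  ##... -> .   bit 24 = 0  t=2,i=1
  #.### -> #   bit 23 = 1  t=0,i=0
  #.##. -> #   bit 22 = 1  t=1,i=4
  #.#.# -> .   bit 21 = 0  t=1,i=2
  #.#.. -> .   bit 20 = 0  t=3,i=4
  #..## -> .   bit 19 = 0  t=0,i=6
  #..#. -> .   bit 18 = 0  t=3,i=1
  #...# -> #   bit 17 = 1  t=2,i=2
  #.... -> .   bit 16 = 0  t=4,i=2
  .#### -> .   bit 15 = 0  t=0,i=1
  .###. -> .   bit 14 = 0  t=0,i=11
  .##.# -> #   bit 13 = 1  t=0,i=8
  .##.. -> .   bit 12 = 0  t=2,i=0
  .#.## -> .   bit 11 = 0  t=1,i=3
  .#.#. -> .   bit 10 = 0  t=3,i=3
  .#..# -> #   bit 9 = 1  t=3,i=5
  .#... -> .   bit 8 = 0  t=5,i=0
  ..### -> #   bit 7 = 1  t=2,i=4
  ..##. -> #   bit 6 = 1  t=0,i=7
  ..#.# -> .   bit 5 = 0  t=3,i=2
  ..#.. -> .   bit 4 = 0  t=5,i=7
  ...## -> .   bit 3 = 0  t=2,i=3
  ...#. -> #   bit 2 = 1  t=4,i=4
  ....# -> #   bit 1 = 1  t=4,i=3
  ..... -> #   bit 0 = 1  t=7,i=3
  bits 10011010110000100010001011000111 = 2596414151

2596414151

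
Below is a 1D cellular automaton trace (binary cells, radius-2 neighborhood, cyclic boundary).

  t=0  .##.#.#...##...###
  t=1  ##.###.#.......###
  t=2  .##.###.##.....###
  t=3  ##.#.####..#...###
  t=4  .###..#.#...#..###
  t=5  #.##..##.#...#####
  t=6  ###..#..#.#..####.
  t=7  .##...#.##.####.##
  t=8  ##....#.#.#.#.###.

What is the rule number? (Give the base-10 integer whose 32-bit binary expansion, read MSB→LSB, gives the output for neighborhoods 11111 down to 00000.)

  ##### -> #   bit 31 = 1  t=1,i=17
  ####. -> .   bit 30 = 0  t=1,i=0
  ###.# -> #   bit 29 = 1  t=0,i=17
  ###.. -> #   bit 28 = 1  t=3,i=8
  ##.## -> #   bit 27 = 1  t=0,i=0
  ##.#. -> #   bit 26 = 1  t=0,i=3
  ##..# -> .   bit 25 = 0  t=3,i=9
  ##... -> .   bit 24 = 0  t=0,i=12
  #.### -> .   bit 23 = 0  t=1,i=3
  #.##. -> #   bit 22 = 1  t=0,i=1
  #.#.# -> #   bit 21 = 1  t=0,i=4
  #.#.. -> .   bit 20 = 0  t=0,i=6
  #..## -> #   bit 19 = 1  t=4,i=14
  #..#. -> .   bit 18 = 0  t=3,i=10
  #...# -> .   bit 17 = 0  t=0,i=8
  #.... -> #   bit 16 = 1  t=1,i=9
  .#### -> #   bit 15 = 1  t=1,i=16
  .###. -> #   bit 14 = 1  t=0,i=16
  .##.# -> .   bit 13 = 0  t=0,i=2
  .##.. -> .   bit 12 = 0  t=0,i=11
  .#.## -> .   bit 11 = 0  t=3,i=4
  .#.#. -> #   bit 10 = 1  t=0,i=5
  .#..# -> #   bit 9 = 1  t=4,i=13
  .#... -> #   bit 8 = 1  t=0,i=7
  ..### -> #   bit 7 = 1  t=0,i=15
  ..##. -> .   bit 6 = 0  t=0,i=10
  ..#.# -> #   bit 5 = 1  t=4,i=6
  ..#.. -> .   bit 4 = 0  t=3,i=11
  ...## -> .   bit 3 = 0  t=0,i=9
  ...#. -> .   bit 2 = 0  t=4,i=11
  ....# -> .   bit 1 = 0  t=1,i=13
  ..... -> .   bit 0 = 0  t=1,i=10
  bits 10111100011010011100011110100000 = 3161048992

3161048992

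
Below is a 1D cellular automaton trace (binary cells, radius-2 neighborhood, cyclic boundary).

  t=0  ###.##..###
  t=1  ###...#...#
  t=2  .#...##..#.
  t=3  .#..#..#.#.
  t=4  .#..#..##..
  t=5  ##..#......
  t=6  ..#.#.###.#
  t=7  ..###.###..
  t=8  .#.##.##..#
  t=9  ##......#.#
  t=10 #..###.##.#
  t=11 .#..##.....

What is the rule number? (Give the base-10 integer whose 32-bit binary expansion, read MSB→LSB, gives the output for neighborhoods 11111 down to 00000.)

  ##### -> #   bit 31 = 1  t=0,i=0
  ####. -> #   bit 30 = 1  t=0,i=1
  ###.# -> #   bit 29 = 1  t=0,i=2
  ###.. -> .   bit 28 = 0  t=1,i=2
  ##.## -> .   bit 27 = 0  t=0,i=3
  ##.#. -> .   bit 26 = 0  t=6,i=9
  ##..# -> #   bit 25 = 1  t=0,i=6
  ##... -> .   bit 24 = 0  t=1,i=3
  #.### -> #   bit 23 = 1  t=6,i=6
  #.##. -> .   bit 22 = 0  t=0,i=4
  #.#.# -> #   bit 21 = 1  t=6,i=4
  #.#.. -> .   bit 20 = 0  t=3,i=9
  #..## -> .   bit 19 = 0  t=0,i=7
  #..#. -> .   bit 18 = 0  t=2,i=0
  #...# -> .   bit 17 = 0  t=1,i=4
  #.... -> #   bit 16 = 1  t=5,i=6
  .#### -> .   bit 15 = 0  t=0,i=9
  .###. -> #   bit 14 = 1  t=6,i=7
  .##.# -> .   bit 13 = 0  t=8,i=4
  .##.. -> .   bit 12 = 0  t=0,i=5
  .#.## -> .   bit 11 = 0  t=6,i=5
  .#.#. -> #   bit 10 = 1  t=3,i=8
  .#..# -> .   bit 9 = 0  t=2,i=10
  .#... -> .   bit 8 = 0  t=1,i=7
  ..### -> .   bit 7 = 0  t=0,i=8
  ..##. -> .   bit 6 = 0  t=2,i=5
  ..#.# -> #   bit 5 = 1  t=3,i=7
  ..#.. -> #   bit 4 = 1  t=1,i=6
  ...## -> #   bit 3 = 1  t=1,i=9
  ...#. -> #   bit 2 = 1  t=1,i=5
  ....# -> .   bit 1 = 0  t=5,i=9
  ..... -> #   bit 0 = 1  t=5,i=7
  bits 11100010101000010100010000111101 = 3802219581

3802219581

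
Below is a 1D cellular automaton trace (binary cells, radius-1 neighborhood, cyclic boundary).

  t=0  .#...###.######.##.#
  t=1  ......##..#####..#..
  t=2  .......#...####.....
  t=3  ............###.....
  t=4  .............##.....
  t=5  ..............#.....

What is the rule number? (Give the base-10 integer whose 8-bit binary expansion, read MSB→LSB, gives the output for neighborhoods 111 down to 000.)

  ###|#  b7=1 t=0,i=6
  ##.|#  b6=1 t=0,i=7
  #.#|.  b5=0 t=0,i=0
  #..|.  b4=0 t=0,i=2
  .##|.  b3=0 t=0,i=5
  .#.|.  b2=0 t=0,i=1
  ..#|.  b1=0 t=0,i=4
  ...|.  b0=0 t=0,i=3
  bits 11000000 = 192

192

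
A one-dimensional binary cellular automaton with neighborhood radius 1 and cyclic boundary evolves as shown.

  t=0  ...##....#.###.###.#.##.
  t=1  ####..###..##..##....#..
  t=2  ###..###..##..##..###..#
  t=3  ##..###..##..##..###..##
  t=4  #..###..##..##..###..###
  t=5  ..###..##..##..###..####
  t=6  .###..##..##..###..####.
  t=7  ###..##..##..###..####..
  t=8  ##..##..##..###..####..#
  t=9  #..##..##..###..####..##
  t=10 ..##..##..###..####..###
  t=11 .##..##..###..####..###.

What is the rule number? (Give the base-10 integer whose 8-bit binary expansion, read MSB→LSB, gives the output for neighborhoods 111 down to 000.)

139

  [7] ### => #  t=0,i=12
  [6] ##. => .  t=0,i=4
  [5] #.# => .  t=0,i=10
  [4] #.. => .  t=0,i=5
  [3] .## => #  t=0,i=3
  [2] .#. => .  t=0,i=9
  [1] ..# => #  t=0,i=2
  [0] ... => #  t=0,i=0
  bits 10001011 = 139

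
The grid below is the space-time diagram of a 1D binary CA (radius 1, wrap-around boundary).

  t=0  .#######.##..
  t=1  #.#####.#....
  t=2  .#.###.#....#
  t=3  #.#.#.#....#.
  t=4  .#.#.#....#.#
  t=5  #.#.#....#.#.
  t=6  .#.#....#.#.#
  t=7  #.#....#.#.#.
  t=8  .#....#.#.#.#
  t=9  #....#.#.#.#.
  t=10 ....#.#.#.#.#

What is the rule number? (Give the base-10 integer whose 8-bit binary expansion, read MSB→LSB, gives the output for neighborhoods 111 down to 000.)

  nb ###: next=#  (t=0,i=2, bit7=1)
  nb ##.: next=.  (t=0,i=7, bit6=0)
  nb #.#: next=#  (t=0,i=8, bit5=1)
  nb #..: next=.  (t=0,i=11, bit4=0)
  nb .##: next=.  (t=0,i=1, bit3=0)
  nb .#.: next=.  (t=1,i=0, bit2=0)
  nb ..#: next=#  (t=0,i=0, bit1=1)
  nb ...: next=.  (t=0,i=12, bit0=0)
  bits 10100010 = 162

162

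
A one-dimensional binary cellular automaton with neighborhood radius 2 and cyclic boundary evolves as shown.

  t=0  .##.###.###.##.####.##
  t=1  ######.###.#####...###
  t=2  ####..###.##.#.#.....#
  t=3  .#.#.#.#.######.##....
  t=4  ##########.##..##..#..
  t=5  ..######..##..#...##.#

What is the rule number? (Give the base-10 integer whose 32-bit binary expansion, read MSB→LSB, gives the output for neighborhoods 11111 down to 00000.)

  ##### -> #   bit 31 = 1  t=1,i=0
  ####. -> .   bit 30 = 0  t=0,i=17
  ###.# -> .   bit 29 = 0  t=0,i=6
  ###.. -> #   bit 28 = 1  t=1,i=15
  ##.## -> #   bit 27 = 1  t=0,i=0
  ##.#. -> #   bit 26 = 1  t=2,i=12
  ##..# -> .   bit 25 = 0  t=2,i=4
  ##... -> .   bit 24 = 0  t=1,i=16
  #.### -> #   bit 23 = 1  t=0,i=4
  #.##. -> #   bit 22 = 1  t=0,i=1
  #.#.# -> #   bit 21 = 1  t=2,i=13
  #.#.. -> .   bit 20 = 0  t=2,i=15
  #..## -> #   bit 19 = 1  t=2,i=5
  #..#. -> #   bit 18 = 1  t=4,i=18
  #...# -> .   bit 17 = 0  t=1,i=17
  #.... -> #   bit 16 = 1  t=2,i=17
  .#### -> .   bit 15 = 0  t=0,i=16
  .###. -> #   bit 14 = 1  t=0,i=5
  .##.# -> #   bit 13 = 1  t=0,i=2
  .##.. -> .   bit 12 = 0  t=3,i=17
  .#.## -> #   bit 11 = 1  t=3,i=8
  .#.#. -> #   bit 10 = 1  t=2,i=14
  .#..# -> .   bit 9 = 0  t=4,i=20
  .#... -> #   bit 8 = 1  t=2,i=16
  ..### -> .   bit 7 = 0  t=1,i=19
  ..##. -> .   bit 6 = 0  t=4,i=15
  ..#.# -> #   bit 5 = 1  t=3,i=1
  ..#.. -> #   bit 4 = 1  t=4,i=19
  ...## -> .   bit 3 = 0  t=1,i=18
  ...#. -> #   bit 2 = 1  t=3,i=0
  ....# -> .   bit 1 = 0  t=2,i=19
  ..... -> .   bit 0 = 0  t=2,i=18
  bits 10011100111011010110110100110100 = 2632805684

2632805684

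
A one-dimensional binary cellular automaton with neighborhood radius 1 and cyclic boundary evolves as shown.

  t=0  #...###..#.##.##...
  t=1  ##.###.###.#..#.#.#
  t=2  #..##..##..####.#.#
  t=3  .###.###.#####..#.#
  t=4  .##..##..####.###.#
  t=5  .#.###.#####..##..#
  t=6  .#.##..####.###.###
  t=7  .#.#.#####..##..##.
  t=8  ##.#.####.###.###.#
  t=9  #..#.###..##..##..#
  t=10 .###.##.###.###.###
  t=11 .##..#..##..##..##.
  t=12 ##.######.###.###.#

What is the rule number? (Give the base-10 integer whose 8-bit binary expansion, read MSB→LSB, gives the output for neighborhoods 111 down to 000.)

  nb ###: next=#  (t=0,i=5, bit7=1)
  nb ##.: next=.  (t=0,i=6, bit6=0)
  nb #.#: next=.  (t=0,i=10, bit5=0)
  nb #..: next=#  (t=0,i=1, bit4=1)
  nb .##: next=#  (t=0,i=4, bit3=1)
  nb .#.: next=#  (t=0,i=0, bit2=1)
  nb ..#: next=#  (t=0,i=3, bit1=1)
  nb ...: next=.  (t=0,i=2, bit0=0)
  bits 10011110 = 158

158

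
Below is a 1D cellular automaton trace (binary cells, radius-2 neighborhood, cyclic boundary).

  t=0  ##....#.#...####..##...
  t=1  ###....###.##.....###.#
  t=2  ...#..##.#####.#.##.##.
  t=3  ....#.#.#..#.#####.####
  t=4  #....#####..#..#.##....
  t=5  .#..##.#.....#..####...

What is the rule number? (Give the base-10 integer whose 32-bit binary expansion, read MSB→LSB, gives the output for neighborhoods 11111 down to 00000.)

  ##### -> #   bit 31 = 1  t=2,i=11
  ####. -> .   bit 30 = 0  t=0,i=14
  ###.# -> #   bit 29 = 1  t=1,i=9
  ###.. -> .   bit 28 = 0  t=0,i=15
  ##.## -> #   bit 27 = 1  t=1,i=10
  ##.#. -> #   bit 26 = 1  t=2,i=14
  ##..# -> .   bit 25 = 0  t=0,i=16
  ##... -> #   bit 24 = 1  t=0,i=2
  #.### -> .   bit 23 = 0  t=1,i=22
  #.##. -> #   bit 22 = 1  t=1,i=11
  #.#.# -> #   bit 21 = 1  t=2,i=15
  #.#.. -> #   bit 20 = 1  t=0,i=8
  #..## -> .   bit 19 = 0  t=0,i=17
  #..#. -> .   bit 18 = 0  t=3,i=10
  #...# -> .   bit 17 = 0  t=0,i=10
  #.... -> .   bit 16 = 0  t=0,i=3
  .#### -> .   bit 15 = 0  t=0,i=13
  .###. -> .   bit 14 = 0  t=1,i=8
  .##.# -> .   bit 13 = 0  t=2,i=7
  .##.. -> #   bit 12 = 1  t=0,i=1
  .#.## -> #   bit 11 = 1  t=2,i=16
  .#.#. -> #   bit 10 = 1  t=0,i=7
  .#..# -> #   bit 9 = 1  t=2,i=4
  .#... -> #   bit 8 = 1  t=0,i=9
  ..### -> #   bit 7 = 1  t=0,i=12
  ..##. -> #   bit 6 = 1  t=0,i=0
  ..#.# -> .   bit 5 = 0  t=0,i=6
  ..#.. -> .   bit 4 = 0  t=2,i=3
  ...## -> #   bit 3 = 1  t=0,i=11
  ...#. -> .   bit 2 = 0  t=0,i=5
  ....# -> .   bit 1 = 0  t=0,i=4
  ..... -> #   bit 0 = 1  t=1,i=15
  bits 10101101011100000001111111001001 = 2909806537

2909806537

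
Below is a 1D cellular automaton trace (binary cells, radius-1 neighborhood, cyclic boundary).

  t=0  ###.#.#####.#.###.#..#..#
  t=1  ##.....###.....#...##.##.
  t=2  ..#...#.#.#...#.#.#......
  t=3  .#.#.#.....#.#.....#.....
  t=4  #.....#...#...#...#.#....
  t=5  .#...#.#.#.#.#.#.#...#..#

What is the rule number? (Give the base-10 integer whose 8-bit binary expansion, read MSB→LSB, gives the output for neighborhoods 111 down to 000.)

  [7] ### => #  t=0,i=0
  [6] ##. => .  t=0,i=2
  [5] #.# => .  t=0,i=3
  [4] #.. => #  t=0,i=19
  [3] .## => .  t=0,i=6
  [2] .#. => .  t=0,i=4
  [1] ..# => #  t=0,i=20
  [0] ... => .  t=1,i=3
  bits 10010010 = 146

146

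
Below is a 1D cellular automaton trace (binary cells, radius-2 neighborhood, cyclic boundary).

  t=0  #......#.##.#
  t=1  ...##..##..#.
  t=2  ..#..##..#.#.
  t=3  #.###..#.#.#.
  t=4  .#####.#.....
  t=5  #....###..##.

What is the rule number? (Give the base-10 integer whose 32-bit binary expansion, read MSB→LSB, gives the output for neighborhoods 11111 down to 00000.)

1050298937

  nb #####: next=.  (t=4,i=3, bit31=0)
  nb ####.: next=.  (t=4,i=4, bit30=0)
  nb ###.#: next=#  (t=4,i=5, bit29=1)
  nb ###..: next=#  (t=3,i=4, bit28=1)
  nb ##.##: next=#  (t=0,i=11, bit27=1)
  nb ##.#.: next=#  (t=4,i=6, bit26=1)
  nb ##..#: next=#  (t=1,i=5, bit25=1)
  nb ##...: next=.  (t=0,i=1, bit24=0)
  nb #.###: next=#  (t=3,i=2, bit23=1)
  nb #.##.: next=.  (t=0,i=9, bit22=0)
  nb #.#.#: next=.  (t=3,i=0, bit21=0)
  nb #.#..: next=#  (t=2,i=11, bit20=1)
  nb #..##: next=#  (t=1,i=6, bit19=1)
  nb #..#.: next=.  (t=1,i=10, bit18=0)
  nb #...#: next=#  (t=2,i=0, bit17=1)
  nb #....: next=.  (t=0,i=2, bit16=0)
  nb .####: next=.  (t=4,i=2, bit15=0)
  nb .###.: next=#  (t=3,i=3, bit14=1)
  nb .##.#: next=.  (t=0,i=10, bit13=0)
  nb .##..: next=.  (t=0,i=0, bit12=0)
  nb .#.##: next=#  (t=0,i=8, bit11=1)
  nb .#.#.: next=.  (t=2,i=10, bit10=0)
  nb .#..#: next=#  (t=2,i=3, bit9=1)
  nb .#...: next=.  (t=1,i=12, bit8=0)
  nb ..###: next=.  (t=4,i=1, bit7=0)
  nb ..##.: next=.  (t=1,i=3, bit6=0)
  nb ..#.#: next=#  (t=0,i=7, bit5=1)
  nb ..#..: next=#  (t=1,i=11, bit4=1)
  nb ...##: next=#  (t=1,i=2, bit3=1)
  nb ...#.: next=.  (t=0,i=6, bit2=0)
  nb ....#: next=.  (t=0,i=5, bit1=0)
  nb .....: next=#  (t=0,i=3, bit0=1)
  bits 00111110100110100100101000111001 = 1050298937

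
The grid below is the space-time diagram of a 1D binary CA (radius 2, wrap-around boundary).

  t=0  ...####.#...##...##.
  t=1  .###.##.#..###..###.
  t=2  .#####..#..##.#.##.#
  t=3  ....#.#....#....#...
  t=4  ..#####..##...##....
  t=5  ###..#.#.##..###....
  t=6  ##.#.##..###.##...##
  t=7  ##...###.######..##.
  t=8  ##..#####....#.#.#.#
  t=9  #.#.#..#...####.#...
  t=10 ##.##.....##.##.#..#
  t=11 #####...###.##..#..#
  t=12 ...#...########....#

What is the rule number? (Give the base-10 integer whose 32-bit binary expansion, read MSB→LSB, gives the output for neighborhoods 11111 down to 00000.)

  nb #####: next=.  (t=2,i=3, bit31=0)
  nb ####.: next=#  (t=0,i=5, bit30=1)
  nb ###.#: next=#  (t=0,i=6, bit29=1)
  nb ###..: next=.  (t=1,i=13, bit28=0)
  nb ##.##: next=#  (t=1,i=4, bit27=1)
  nb ##.#.: next=.  (t=0,i=7, bit26=0)
  nb ##..#: next=#  (t=1,i=14, bit25=1)
  nb ##...: next=.  (t=0,i=14, bit24=0)
  nb #.###: next=.  (t=2,i=1, bit23=0)
  nb #.##.: next=#  (t=1,i=5, bit22=1)
  nb #.#.#: next=.  (t=2,i=14, bit21=0)
  nb #.#..: next=#  (t=0,i=8, bit20=1)
  nb #..##: next=.  (t=1,i=0, bit19=0)
  nb #..#.: next=.  (t=2,i=7, bit18=0)
  nb #...#: next=.  (t=0,i=10, bit17=0)
  nb #....: next=.  (t=0,i=0, bit16=0)
  nb .####: next=.  (t=0,i=4, bit15=0)
  nb .###.: next=#  (t=1,i=2, bit14=1)
  nb .##.#: next=.  (t=1,i=6, bit13=0)
  nb .##..: next=#  (t=0,i=13, bit12=1)
  nb .#.##: next=.  (t=2,i=0, bit11=0)
  nb .#.#.: next=#  (t=3,i=5, bit10=1)
  nb .#..#: next=.  (t=1,i=9, bit9=0)
  nb .#...: next=.  (t=0,i=9, bit8=0)
  nb ..###: next=#  (t=0,i=3, bit7=1)
  nb ..##.: next=#  (t=0,i=12, bit6=1)
  nb ..#.#: next=#  (t=3,i=4, bit5=1)
  nb ..#..: next=.  (t=2,i=8, bit4=0)
  nb ...##: next=#  (t=0,i=2, bit3=1)
  nb ...#.: next=#  (t=3,i=3, bit2=1)
  nb ....#: next=#  (t=0,i=1, bit1=1)
  nb .....: next=.  (t=3,i=0, bit0=0)
  bits 01101010010100000101010011101110 = 1783649518

1783649518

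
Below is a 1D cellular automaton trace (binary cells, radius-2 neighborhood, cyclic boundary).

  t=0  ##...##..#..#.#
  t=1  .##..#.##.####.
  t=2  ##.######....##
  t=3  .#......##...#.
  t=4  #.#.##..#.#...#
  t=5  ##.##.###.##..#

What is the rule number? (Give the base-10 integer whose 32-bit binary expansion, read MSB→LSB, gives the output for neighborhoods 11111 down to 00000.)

  ##### -> .   bit 31 = 0  t=2,i=5
  ####. -> .   bit 30 = 0  t=1,i=12
  ###.# -> #   bit 29 = 1  t=2,i=1
  ###.. -> #   bit 28 = 1  t=0,i=1
  ##.## -> .   bit 27 = 0  t=1,i=9
  ##.#. -> #   bit 26 = 1  t=4,i=1
  ##..# -> #   bit 25 = 1  t=0,i=7
  ##... -> #   bit 24 = 1  t=0,i=2
  #.### -> .   bit 23 = 0  t=0,i=14
  #.##. -> #   bit 22 = 1  t=1,i=7
  #.#.# -> .   bit 21 = 0  t=4,i=2
  #.#.. -> #   bit 20 = 1  t=4,i=10
  #..## -> #   bit 19 = 1  t=1,i=0
  #..#. -> #   bit 18 = 1  t=0,i=8
  #...# -> .   bit 17 = 0  t=0,i=3
  #.... -> .   bit 16 = 0  t=2,i=10
  .#### -> .   bit 15 = 0  t=1,i=11
  .###. -> .   bit 14 = 0  t=0,i=0
  .##.# -> #   bit 13 = 1  t=1,i=8
  .##.. -> .   bit 12 = 0  t=0,i=6
  .#.## -> #   bit 11 = 1  t=0,i=13
  .#.#. -> .   bit 10 = 0  t=4,i=9
  .#..# -> #   bit 9 = 1  t=0,i=10
  .#... -> #   bit 8 = 1  t=3,i=2
  ..### -> #   bit 7 = 1  t=2,i=13
  ..##. -> #   bit 6 = 1  t=0,i=5
  ..#.# -> #   bit 5 = 1  t=0,i=12
  ..#.. -> .   bit 4 = 0  t=0,i=9
  ...## -> .   bit 3 = 0  t=0,i=4
  ...#. -> .   bit 2 = 0  t=3,i=12
  ....# -> .   bit 1 = 0  t=2,i=11
  ..... -> #   bit 0 = 1  t=3,i=4
  bits 00110111010111000010101111100001 = 928787425

928787425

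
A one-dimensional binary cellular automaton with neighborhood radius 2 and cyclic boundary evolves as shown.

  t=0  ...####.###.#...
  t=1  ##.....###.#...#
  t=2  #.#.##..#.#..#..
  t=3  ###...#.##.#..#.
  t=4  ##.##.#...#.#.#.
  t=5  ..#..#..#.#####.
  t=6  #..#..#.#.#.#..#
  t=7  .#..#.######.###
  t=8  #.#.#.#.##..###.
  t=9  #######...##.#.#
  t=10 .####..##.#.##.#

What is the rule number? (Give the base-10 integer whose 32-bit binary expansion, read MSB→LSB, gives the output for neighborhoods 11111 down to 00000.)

  ##### -> #   bit 31 = 1  t=5,i=12
  ####. -> .   bit 30 = 0  t=0,i=5
  ###.# -> .   bit 29 = 0  t=0,i=6
  ###.. -> .   bit 28 = 0  t=1,i=1
  ##.## -> #   bit 27 = 1  t=0,i=7
  ##.#. -> #   bit 26 = 1  t=0,i=11
  ##..# -> #   bit 25 = 1  t=2,i=6
  ##... -> #   bit 24 = 1  t=1,i=2
  #.### -> #   bit 23 = 1  t=0,i=8
  #.##. -> .   bit 22 = 0  t=2,i=4
  #.#.# -> #   bit 21 = 1  t=2,i=2
  #.#.. -> .   bit 20 = 0  t=0,i=12
  #..## -> #   bit 19 = 1  t=6,i=14
  #..#. -> .   bit 18 = 0  t=2,i=7
  #...# -> #   bit 17 = 1  t=1,i=13
  #.... -> .   bit 16 = 0  t=0,i=14
  .#### -> .   bit 15 = 0  t=0,i=4
  .###. -> #   bit 14 = 1  t=0,i=9
  .##.# -> .   bit 13 = 0  t=3,i=9
  .##.. -> .   bit 12 = 0  t=2,i=5
  .#.## -> .   bit 11 = 0  t=2,i=3
  .#.#. -> #   bit 10 = 1  t=2,i=1
  .#..# -> #   bit 9 = 1  t=2,i=11
  .#... -> .   bit 8 = 0  t=0,i=13
  ..### -> .   bit 7 = 0  t=0,i=3
  ..##. -> #   bit 6 = 1  t=6,i=15
  ..#.# -> #   bit 5 = 1  t=2,i=0
  ..#.. -> .   bit 4 = 0  t=2,i=13
  ...## -> .   bit 3 = 0  t=0,i=2
  ...#. -> .   bit 2 = 0  t=3,i=5
  ....# -> #   bit 1 = 1  t=0,i=1
  ..... -> #   bit 0 = 1  t=0,i=0
  bits 10001111101010100100011001100011 = 2410301027

2410301027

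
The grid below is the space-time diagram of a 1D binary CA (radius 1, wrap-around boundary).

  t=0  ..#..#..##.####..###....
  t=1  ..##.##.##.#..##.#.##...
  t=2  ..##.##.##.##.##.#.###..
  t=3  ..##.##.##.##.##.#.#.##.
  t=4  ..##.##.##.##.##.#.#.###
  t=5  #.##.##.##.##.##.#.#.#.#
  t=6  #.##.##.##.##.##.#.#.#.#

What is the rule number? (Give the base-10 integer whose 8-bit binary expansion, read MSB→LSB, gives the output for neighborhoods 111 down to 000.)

  [7] ### => .  t=0,i=12
  [6] ##. => #  t=0,i=9
  [5] #.# => .  t=0,i=10
  [4] #.. => #  t=0,i=3
  [3] .## => #  t=0,i=8
  [2] .#. => #  t=0,i=2
  [1] ..# => .  t=0,i=1
  [0] ... => .  t=0,i=0
  bits 01011100 = 92

92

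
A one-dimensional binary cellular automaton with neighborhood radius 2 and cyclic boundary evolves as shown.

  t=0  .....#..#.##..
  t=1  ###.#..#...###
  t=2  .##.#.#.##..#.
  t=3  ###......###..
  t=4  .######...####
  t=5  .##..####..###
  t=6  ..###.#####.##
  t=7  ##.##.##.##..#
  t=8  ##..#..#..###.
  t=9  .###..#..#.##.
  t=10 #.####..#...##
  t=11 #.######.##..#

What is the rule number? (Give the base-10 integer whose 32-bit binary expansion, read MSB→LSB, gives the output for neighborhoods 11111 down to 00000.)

  nb #####: next=.  (t=1,i=0, bit31=0)
  nb ####.: next=#  (t=1,i=1, bit30=1)
  nb ###.#: next=#  (t=1,i=2, bit29=1)
  nb ###..: next=#  (t=3,i=2, bit28=1)
  nb ##.##: next=.  (t=4,i=0, bit27=0)
  nb ##.#.: next=.  (t=1,i=3, bit26=0)
  nb ##..#: next=#  (t=2,i=10, bit25=1)
  nb ##...: next=#  (t=0,i=12, bit24=1)
  nb #.###: next=#  (t=4,i=1, bit23=1)
  nb #.##.: next=.  (t=0,i=10, bit22=0)
  nb #.#.#: next=.  (t=2,i=4, bit21=0)
  nb #.#..: next=#  (t=1,i=4, bit20=1)
  nb #..##: next=#  (t=2,i=0, bit19=1)
  nb #..#.: next=#  (t=0,i=7, bit18=1)
  nb #...#: next=#  (t=1,i=9, bit17=1)
  nb #....: next=#  (t=0,i=13, bit16=1)
  nb .####: next=#  (t=1,i=12, bit15=1)
  nb .###.: next=#  (t=3,i=1, bit14=1)
  nb .##.#: next=#  (t=2,i=2, bit13=1)
  nb .##..: next=#  (t=0,i=11, bit12=1)
  nb .#.##: next=.  (t=0,i=9, bit11=0)
  nb .#.#.: next=.  (t=2,i=5, bit10=0)
  nb .#..#: next=.  (t=0,i=6, bit9=0)
  nb .#...: next=#  (t=1,i=8, bit8=1)
  nb ..###: next=.  (t=1,i=11, bit7=0)
  nb ..##.: next=#  (t=2,i=1, bit6=1)
  nb ..#.#: next=.  (t=0,i=8, bit5=0)
  nb ..#..: next=.  (t=0,i=5, bit4=0)
  nb ...##: next=.  (t=1,i=10, bit3=0)
  nb ...#.: next=#  (t=0,i=4, bit2=1)
  nb ....#: next=.  (t=0,i=3, bit1=0)
  nb .....: next=#  (t=0,i=0, bit0=1)
  bits 01110011100111111111000101000101 = 1939861829

1939861829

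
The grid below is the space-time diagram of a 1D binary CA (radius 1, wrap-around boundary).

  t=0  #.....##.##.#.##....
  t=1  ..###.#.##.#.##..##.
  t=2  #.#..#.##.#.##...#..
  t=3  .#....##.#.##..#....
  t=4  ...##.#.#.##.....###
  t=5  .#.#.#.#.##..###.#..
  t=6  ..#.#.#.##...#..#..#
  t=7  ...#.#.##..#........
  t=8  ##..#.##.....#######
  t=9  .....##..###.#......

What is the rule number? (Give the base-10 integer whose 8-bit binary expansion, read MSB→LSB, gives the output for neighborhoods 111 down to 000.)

  nb ###: next=.  (t=1,i=3, bit7=0)
  nb ##.: next=.  (t=0,i=7, bit6=0)
  nb #.#: next=#  (t=0,i=8, bit5=1)
  nb #..: next=.  (t=0,i=1, bit4=0)
  nb .##: next=#  (t=0,i=6, bit3=1)
  nb .#.: next=.  (t=0,i=0, bit2=0)
  nb ..#: next=.  (t=0,i=5, bit1=0)
  nb ...: next=#  (t=0,i=2, bit0=1)
  bits 00101001 = 41

41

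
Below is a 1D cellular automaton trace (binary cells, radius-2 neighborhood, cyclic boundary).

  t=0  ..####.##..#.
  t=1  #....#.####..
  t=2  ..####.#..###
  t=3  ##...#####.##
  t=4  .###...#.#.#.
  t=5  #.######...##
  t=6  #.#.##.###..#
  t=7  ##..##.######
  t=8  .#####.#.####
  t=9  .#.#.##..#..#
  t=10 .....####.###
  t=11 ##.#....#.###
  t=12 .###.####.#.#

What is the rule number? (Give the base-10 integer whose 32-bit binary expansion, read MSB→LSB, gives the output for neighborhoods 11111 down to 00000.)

  ##### -> #   bit 31 = 1  t=3,i=7
  ####. -> .   bit 30 = 0  t=0,i=4
  ###.# -> #   bit 29 = 1  t=0,i=5
  ###.. -> #   bit 28 = 1  t=1,i=10
  ##.## -> .   bit 27 = 0  t=0,i=6
  ##.#. -> #   bit 26 = 1  t=2,i=6
  ##..# -> #   bit 25 = 1  t=0,i=9
  ##... -> #   bit 24 = 1  t=3,i=2
  #.### -> #   bit 23 = 1  t=1,i=7
  #.##. -> #   bit 22 = 1  t=0,i=7
  #.#.# -> .   bit 21 = 0  t=4,i=9
  #.#.. -> #   bit 20 = 1  t=2,i=7
  #..## -> #   bit 19 = 1  t=2,i=1
  #..#. -> #   bit 18 = 1  t=0,i=10
  #...# -> #   bit 17 = 1  t=0,i=0
  #.... -> #   bit 16 = 1  t=1,i=2
  .#### -> .   bit 15 = 0  t=0,i=3
  .###. -> #   bit 14 = 1  t=2,i=11
  .##.# -> #   bit 13 = 1  t=6,i=0
  .##.. -> #   bit 12 = 1  t=0,i=8
  .#.## -> .   bit 11 = 0  t=1,i=6
  .#.#. -> .   bit 10 = 0  t=4,i=8
  .#..# -> #   bit 9 = 1  t=2,i=8
  .#... -> .   bit 8 = 0  t=0,i=12
  ..### -> .   bit 7 = 0  t=0,i=2
  ..##. -> #   bit 6 = 1  t=6,i=12
  ..#.# -> #   bit 5 = 1  t=1,i=5
  ..#.. -> .   bit 4 = 0  t=0,i=11
  ...## -> .   bit 3 = 0  t=0,i=1
  ...#. -> #   bit 2 = 1  t=1,i=4
  ....# -> #   bit 1 = 1  t=1,i=3
  ..... -> .   bit 0 = 0  t=10,i=2
  bits 10110111110111110111001001100110 = 3084874342

3084874342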